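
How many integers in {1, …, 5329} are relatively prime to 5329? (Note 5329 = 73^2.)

φ(73^2) = 73^1·(73−1) = 73·72 = 5256.

5256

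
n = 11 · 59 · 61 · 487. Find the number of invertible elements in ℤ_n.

16912800

φ(19279843) = 19279843 · (1 − 1/11) · (1 − 1/59) · (1 − 1/61) · (1 − 1/487)
       = 19279843 · 16912800/19279843 = 16912800.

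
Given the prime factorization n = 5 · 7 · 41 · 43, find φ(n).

φ(5) = 5 − 1 = 4.
φ(7) = 7 − 1 = 6.
φ(41) = 41 − 1 = 40.
φ(43) = 43 − 1 = 42.
Since φ is multiplicative, φ(61705) = 4 · 6 · 40 · 42 = 40320.

40320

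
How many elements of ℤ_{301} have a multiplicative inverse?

Prime factorization: 301 = 7 · 43.
φ(301) = 301 · (1 − 1/7) · (1 − 1/43)
       = 301 · 252/301 = 252.

252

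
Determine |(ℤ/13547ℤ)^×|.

Factor 13547: 13547 = 19 · 23 · 31.
φ(19) = 19 − 1 = 18.
φ(23) = 23 − 1 = 22.
φ(31) = 31 − 1 = 30.
φ(13547) = 18 × 22 × 30 = 11880.

11880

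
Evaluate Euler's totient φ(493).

First factor: 493 = 17 * 29.
φ(17) = 17 − 1 = 16.
φ(29) = 29 − 1 = 28.
φ(493) = 16 × 28 = 448.

448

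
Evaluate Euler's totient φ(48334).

20280

Prime factorization: 48334 = 2 × 11 × 13**3.
φ(48334) = 48334 · (1 − 1/2) · (1 − 1/11) · (1 − 1/13)
       = 48334 · 120/286 = 20280.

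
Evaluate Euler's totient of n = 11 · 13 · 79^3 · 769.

44863303680

φ(54218019713) = 54218019713 · (1 − 1/11) · (1 − 1/13) · (1 − 1/79) · (1 − 1/769)
       = 54218019713 · 7188480/8687393 = 44863303680.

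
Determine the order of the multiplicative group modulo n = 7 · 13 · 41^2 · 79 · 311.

2855174400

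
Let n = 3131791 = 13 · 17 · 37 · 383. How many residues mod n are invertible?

φ(13) = 13 − 1 = 12.
φ(17) = 17 − 1 = 16.
φ(37) = 37 − 1 = 36.
φ(383) = 383 − 1 = 382.
Multiply: 12 · 16 · 36 · 382 = 2640384.

2640384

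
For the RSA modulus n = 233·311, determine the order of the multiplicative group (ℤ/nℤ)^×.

71920

For distinct primes, φ(pq) = (p−1)(q−1) = 232 × 310 = 71920.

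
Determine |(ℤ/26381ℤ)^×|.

23760

Prime factorization: 26381 = 23 · 31 · 37.
φ(26381) = 26381 · (1 − 1/23) · (1 − 1/31) · (1 − 1/37)
       = 26381 · 23760/26381 = 23760.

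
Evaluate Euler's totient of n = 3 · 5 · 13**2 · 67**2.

5518656

φ(11379615) = 11379615 · (1 − 1/3) · (1 − 1/5) · (1 − 1/13) · (1 − 1/67)
       = 11379615 · 6336/13065 = 5518656.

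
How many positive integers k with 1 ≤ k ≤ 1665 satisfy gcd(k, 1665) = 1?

1665 = 3^2 × 5 × 37.
φ(3^2) = 3^2 − 3^1 = 9 − 3 = 6.
φ(5) = 5 − 1 = 4.
φ(37) = 37 − 1 = 36.
φ(1665) = 6 × 4 × 36 = 864.

864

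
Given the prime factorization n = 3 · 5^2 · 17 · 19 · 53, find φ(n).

599040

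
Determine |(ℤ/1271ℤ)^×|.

1200

Factor 1271: 1271 = 31 · 41.
φ(31) = 31 − 1 = 30.
φ(41) = 41 − 1 = 40.
Multiply: 30 · 40 = 1200.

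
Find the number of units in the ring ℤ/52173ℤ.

First factor: 52173 = 3^2 * 11 * 17 * 31.
φ(52173) = 52173 · (1 − 1/3) · (1 − 1/11) · (1 − 1/17) · (1 − 1/31)
       = 52173 · 9600/17391 = 28800.

28800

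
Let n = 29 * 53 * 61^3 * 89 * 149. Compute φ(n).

4233666877440

φ(29) = 29 − 1 = 28.
φ(53) = 53 − 1 = 52.
φ(61^3) = 61^2·(61−1) = 3721·60 = 223260.
φ(89) = 89 − 1 = 88.
φ(149) = 149 − 1 = 148.
Since φ is multiplicative, φ(4626362378017) = 28 · 52 · 223260 · 88 · 148 = 4233666877440.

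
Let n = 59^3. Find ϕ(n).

φ(59^3) = 59^2·(59−1) = 3481·58 = 201898.

201898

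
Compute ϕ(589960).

First factor: 589960 = 2**3 · 5 · 7**3 · 43.
φ(589960) = 589960 · (1 − 1/2) · (1 − 1/5) · (1 − 1/7) · (1 − 1/43)
       = 589960 · 1008/3010 = 197568.

197568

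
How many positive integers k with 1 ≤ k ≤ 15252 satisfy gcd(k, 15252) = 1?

4800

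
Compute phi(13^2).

φ(13^2) = 13^1·(13−1) = 13·12 = 156.

156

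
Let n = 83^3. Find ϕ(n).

φ(83^3) = 83^3 − 83^2 = 571787 − 6889 = 564898.

564898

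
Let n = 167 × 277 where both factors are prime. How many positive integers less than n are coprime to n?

For distinct primes, φ(pq) = (p−1)(q−1) = 166 × 276 = 45816.

45816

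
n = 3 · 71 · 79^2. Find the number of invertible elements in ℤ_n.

862680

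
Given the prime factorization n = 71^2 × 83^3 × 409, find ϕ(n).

φ(1178892711203) = 1178892711203 · (1 − 1/71) · (1 − 1/83) · (1 − 1/409)
       = 1178892711203 · 2341920/2410237 = 1145477568480.

1145477568480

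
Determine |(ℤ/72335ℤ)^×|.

First factor: 72335 = 5 × 17 × 23 × 37.
φ(5) = 5 − 1 = 4.
φ(17) = 17 − 1 = 16.
φ(23) = 23 − 1 = 22.
φ(37) = 37 − 1 = 36.
Since φ is multiplicative, φ(72335) = 4 · 16 · 22 · 36 = 50688.

50688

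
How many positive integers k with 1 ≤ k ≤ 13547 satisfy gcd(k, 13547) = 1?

11880

First factor: 13547 = 19 * 23 * 31.
φ(13547) = 13547 · (1 − 1/19) · (1 − 1/23) · (1 − 1/31)
       = 13547 · 11880/13547 = 11880.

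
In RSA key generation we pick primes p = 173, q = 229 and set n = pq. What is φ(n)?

For distinct primes, φ(pq) = (p−1)(q−1) = 172 × 228 = 39216.

39216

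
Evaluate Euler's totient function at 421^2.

φ(177241) = 177241 · (1 − 1/421)
       = 177241 · 420/421 = 176820.

176820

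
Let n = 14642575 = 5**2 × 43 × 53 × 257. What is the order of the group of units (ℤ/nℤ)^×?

11182080

φ(14642575) = 14642575 · (1 − 1/5) · (1 − 1/43) · (1 − 1/53) · (1 − 1/257)
       = 14642575 · 2236416/2928515 = 11182080.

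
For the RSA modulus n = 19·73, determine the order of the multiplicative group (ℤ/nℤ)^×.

1296

φ(19) = 19 − 1 = 18.
φ(73) = 73 − 1 = 72.
Since φ is multiplicative, φ(1387) = 18 · 72 = 1296.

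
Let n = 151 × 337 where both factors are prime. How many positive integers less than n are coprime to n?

50400

φ(151) = 151 − 1 = 150.
φ(337) = 337 − 1 = 336.
Since φ is multiplicative, φ(50887) = 150 · 336 = 50400.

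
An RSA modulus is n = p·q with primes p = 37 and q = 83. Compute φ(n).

2952

φ(n) = (p − 1)(q − 1) = (37−1)(83−1) = 36·82 = 2952.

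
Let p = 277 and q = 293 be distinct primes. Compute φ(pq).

φ(n) = (p − 1)(q − 1) = (277−1)(293−1) = 276·292 = 80592.

80592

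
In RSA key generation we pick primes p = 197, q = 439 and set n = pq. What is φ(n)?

85848

φ(86483) = 86483 · (1 − 1/197) · (1 − 1/439)
       = 86483 · 85848/86483 = 85848.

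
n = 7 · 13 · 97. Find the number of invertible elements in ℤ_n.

6912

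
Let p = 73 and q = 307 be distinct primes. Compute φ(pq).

22032

φ(n) = (p − 1)(q − 1) = (73−1)(307−1) = 72·306 = 22032.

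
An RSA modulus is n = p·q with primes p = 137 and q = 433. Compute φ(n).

58752

For distinct primes, φ(pq) = (p−1)(q−1) = 136 × 432 = 58752.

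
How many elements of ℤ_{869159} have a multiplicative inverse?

752640

First factor: 869159 = 17 * 29 * 41 * 43.
φ(17) = 17 − 1 = 16.
φ(29) = 29 − 1 = 28.
φ(41) = 41 − 1 = 40.
φ(43) = 43 − 1 = 42.
Multiply: 16 · 28 · 40 · 42 = 752640.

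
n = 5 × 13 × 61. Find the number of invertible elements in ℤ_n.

2880

φ(5) = 5 − 1 = 4.
φ(13) = 13 − 1 = 12.
φ(61) = 61 − 1 = 60.
Since φ is multiplicative, φ(3965) = 4 · 12 · 60 = 2880.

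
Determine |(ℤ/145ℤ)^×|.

Factor 145: 145 = 5 * 29.
φ(145) = 145 · (1 − 1/5) · (1 − 1/29)
       = 145 · 112/145 = 112.

112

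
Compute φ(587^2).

φ(344569) = 344569 · (1 − 1/587)
       = 344569 · 586/587 = 343982.

343982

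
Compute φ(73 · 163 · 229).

φ(73) = 73 − 1 = 72.
φ(163) = 163 − 1 = 162.
φ(229) = 229 − 1 = 228.
Multiply: 72 · 162 · 228 = 2659392.

2659392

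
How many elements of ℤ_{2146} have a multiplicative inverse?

Factor 2146: 2146 = 2 * 29 * 37.
φ(2) = 2 − 1 = 1.
φ(29) = 29 − 1 = 28.
φ(37) = 37 − 1 = 36.
φ(2146) = 1 × 28 × 36 = 1008.

1008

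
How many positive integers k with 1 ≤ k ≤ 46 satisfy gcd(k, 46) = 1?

22

First factor: 46 = 2 · 23.
φ(2) = 2 − 1 = 1.
φ(23) = 23 − 1 = 22.
φ(46) = 1 × 22 = 22.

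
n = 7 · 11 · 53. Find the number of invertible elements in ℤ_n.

3120

φ(4081) = 4081 · (1 − 1/7) · (1 − 1/11) · (1 − 1/53)
       = 4081 · 3120/4081 = 3120.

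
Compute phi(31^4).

893730

φ(31^4) = 31^3·(31−1) = 29791·30 = 893730.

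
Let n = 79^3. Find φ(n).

486798

φ(79^3) = 79^3 − 79^2 = 493039 − 6241 = 486798.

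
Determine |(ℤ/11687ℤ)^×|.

Prime factorization: 11687 = 13 · 29 · 31.
φ(11687) = 11687 · (1 − 1/13) · (1 − 1/29) · (1 − 1/31)
       = 11687 · 10080/11687 = 10080.

10080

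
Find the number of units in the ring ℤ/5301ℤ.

3240

Prime factorization: 5301 = 3**2 × 19 × 31.
φ(5301) = 5301 · (1 − 1/3) · (1 − 1/19) · (1 − 1/31)
       = 5301 · 1080/1767 = 3240.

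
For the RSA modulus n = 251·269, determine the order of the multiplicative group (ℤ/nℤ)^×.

For distinct primes, φ(pq) = (p−1)(q−1) = 250 × 268 = 67000.

67000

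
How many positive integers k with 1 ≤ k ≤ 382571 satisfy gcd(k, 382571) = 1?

382571 = 7 × 31 × 41 × 43.
φ(7) = 7 − 1 = 6.
φ(31) = 31 − 1 = 30.
φ(41) = 41 − 1 = 40.
φ(43) = 43 − 1 = 42.
Since φ is multiplicative, φ(382571) = 6 · 30 · 40 · 42 = 302400.

302400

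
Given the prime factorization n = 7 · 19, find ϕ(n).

φ(133) = 133 · (1 − 1/7) · (1 − 1/19)
       = 133 · 108/133 = 108.

108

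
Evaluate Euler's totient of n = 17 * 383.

φ(6511) = 6511 · (1 − 1/17) · (1 − 1/383)
       = 6511 · 6112/6511 = 6112.

6112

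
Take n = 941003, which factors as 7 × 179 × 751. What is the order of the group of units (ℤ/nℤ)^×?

φ(941003) = 941003 · (1 − 1/7) · (1 − 1/179) · (1 − 1/751)
       = 941003 · 801000/941003 = 801000.

801000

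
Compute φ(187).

187 = 11 · 17.
φ(187) = 187 · (1 − 1/11) · (1 − 1/17)
       = 187 · 160/187 = 160.

160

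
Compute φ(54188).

Factor 54188: 54188 = 2^2 × 19 × 23 × 31.
φ(54188) = 54188 · (1 − 1/2) · (1 − 1/19) · (1 − 1/23) · (1 − 1/31)
       = 54188 · 11880/27094 = 23760.

23760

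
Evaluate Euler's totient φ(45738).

Prime factorization: 45738 = 2 * 3^3 * 7 * 11^2.
φ(45738) = 45738 · (1 − 1/2) · (1 − 1/3) · (1 − 1/7) · (1 − 1/11)
       = 45738 · 120/462 = 11880.

11880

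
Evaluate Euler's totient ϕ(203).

Factor 203: 203 = 7 · 29.
φ(203) = 203 · (1 − 1/7) · (1 − 1/29)
       = 203 · 168/203 = 168.

168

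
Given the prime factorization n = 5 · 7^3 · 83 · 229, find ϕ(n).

21986496

φ(32597005) = 32597005 · (1 − 1/5) · (1 − 1/7) · (1 − 1/83) · (1 − 1/229)
       = 32597005 · 448704/665245 = 21986496.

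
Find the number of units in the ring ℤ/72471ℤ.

72471 = 3 * 7^2 * 17 * 29.
φ(72471) = 72471 · (1 − 1/3) · (1 − 1/7) · (1 − 1/17) · (1 − 1/29)
       = 72471 · 5376/10353 = 37632.

37632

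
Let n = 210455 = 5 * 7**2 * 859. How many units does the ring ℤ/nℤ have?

144144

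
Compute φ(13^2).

φ(169) = 169 · (1 − 1/13)
       = 169 · 12/13 = 156.

156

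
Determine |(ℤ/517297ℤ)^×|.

432000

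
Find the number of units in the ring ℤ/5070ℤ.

Prime factorization: 5070 = 2 * 3 * 5 * 13^2.
φ(5070) = 5070 · (1 − 1/2) · (1 − 1/3) · (1 − 1/5) · (1 − 1/13)
       = 5070 · 96/390 = 1248.

1248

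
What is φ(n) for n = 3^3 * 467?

φ(12609) = 12609 · (1 − 1/3) · (1 − 1/467)
       = 12609 · 932/1401 = 8388.

8388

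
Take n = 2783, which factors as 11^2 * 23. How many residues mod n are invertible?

2420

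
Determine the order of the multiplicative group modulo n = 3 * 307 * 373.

227664

φ(3) = 3 − 1 = 2.
φ(307) = 307 − 1 = 306.
φ(373) = 373 − 1 = 372.
Multiply: 2 · 306 · 372 = 227664.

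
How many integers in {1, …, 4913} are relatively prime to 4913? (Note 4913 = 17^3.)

φ(4913) = 4913 · (1 − 1/17)
       = 4913 · 16/17 = 4624.

4624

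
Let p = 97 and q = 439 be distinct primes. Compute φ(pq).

42048

φ(97) = 97 − 1 = 96.
φ(439) = 439 − 1 = 438.
φ(42583) = 96 × 438 = 42048.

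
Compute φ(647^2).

417962

φ(418609) = 418609 · (1 − 1/647)
       = 418609 · 646/647 = 417962.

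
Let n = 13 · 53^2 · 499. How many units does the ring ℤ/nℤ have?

φ(13) = 13 − 1 = 12.
φ(53^2) = 53^2 − 53^1 = 2809 − 53 = 2756.
φ(499) = 499 − 1 = 498.
Multiply: 12 · 2756 · 498 = 16469856.

16469856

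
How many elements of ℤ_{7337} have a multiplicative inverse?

First factor: 7337 = 11 × 23 × 29.
φ(11) = 11 − 1 = 10.
φ(23) = 23 − 1 = 22.
φ(29) = 29 − 1 = 28.
Multiply: 10 · 22 · 28 = 6160.

6160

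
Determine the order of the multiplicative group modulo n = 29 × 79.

φ(2291) = 2291 · (1 − 1/29) · (1 − 1/79)
       = 2291 · 2184/2291 = 2184.

2184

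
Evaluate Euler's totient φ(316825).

221760

First factor: 316825 = 5^2 * 19 * 23 * 29.
φ(5^2) = 5^1·(5−1) = 5·4 = 20.
φ(19) = 19 − 1 = 18.
φ(23) = 23 − 1 = 22.
φ(29) = 29 − 1 = 28.
Since φ is multiplicative, φ(316825) = 20 · 18 · 22 · 28 = 221760.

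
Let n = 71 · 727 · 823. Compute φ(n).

41774040

φ(71) = 71 − 1 = 70.
φ(727) = 727 − 1 = 726.
φ(823) = 823 − 1 = 822.
Multiply: 70 · 726 · 822 = 41774040.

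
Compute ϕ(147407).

118272

First factor: 147407 = 13 × 17 × 23 × 29.
φ(13) = 13 − 1 = 12.
φ(17) = 17 − 1 = 16.
φ(23) = 23 − 1 = 22.
φ(29) = 29 − 1 = 28.
φ(147407) = 12 × 16 × 22 × 28 = 118272.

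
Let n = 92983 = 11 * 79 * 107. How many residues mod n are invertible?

φ(92983) = 92983 · (1 − 1/11) · (1 − 1/79) · (1 − 1/107)
       = 92983 · 82680/92983 = 82680.

82680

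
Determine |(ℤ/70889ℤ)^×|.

70889 = 7 · 13 · 19 · 41.
φ(7) = 7 − 1 = 6.
φ(13) = 13 − 1 = 12.
φ(19) = 19 − 1 = 18.
φ(41) = 41 − 1 = 40.
φ(70889) = 6 × 12 × 18 × 40 = 51840.

51840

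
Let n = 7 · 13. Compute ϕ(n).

72

φ(7) = 7 − 1 = 6.
φ(13) = 13 − 1 = 12.
Since φ is multiplicative, φ(91) = 6 · 12 = 72.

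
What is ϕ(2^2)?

2

φ(4) = 4 · (1 − 1/2)
       = 4 · 1/2 = 2.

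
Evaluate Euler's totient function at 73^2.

5256

φ(5329) = 5329 · (1 − 1/73)
       = 5329 · 72/73 = 5256.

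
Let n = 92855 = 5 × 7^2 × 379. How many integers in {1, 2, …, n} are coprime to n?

63504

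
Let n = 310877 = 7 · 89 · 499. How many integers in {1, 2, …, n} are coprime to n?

φ(310877) = 310877 · (1 − 1/7) · (1 − 1/89) · (1 − 1/499)
       = 310877 · 262944/310877 = 262944.

262944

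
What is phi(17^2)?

272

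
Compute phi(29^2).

812

φ(29^2) = 29^1·(29−1) = 29·28 = 812.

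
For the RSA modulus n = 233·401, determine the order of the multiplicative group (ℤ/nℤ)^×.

92800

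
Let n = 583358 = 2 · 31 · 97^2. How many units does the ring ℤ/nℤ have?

279360

φ(583358) = 583358 · (1 − 1/2) · (1 − 1/31) · (1 − 1/97)
       = 583358 · 2880/6014 = 279360.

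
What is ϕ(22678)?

9856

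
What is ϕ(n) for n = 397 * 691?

273240

φ(274327) = 274327 · (1 − 1/397) · (1 − 1/691)
       = 274327 · 273240/274327 = 273240.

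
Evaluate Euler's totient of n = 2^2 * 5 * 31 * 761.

182400

φ(471820) = 471820 · (1 − 1/2) · (1 − 1/5) · (1 − 1/31) · (1 − 1/761)
       = 471820 · 91200/235910 = 182400.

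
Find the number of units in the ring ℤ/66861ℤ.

38016

Factor 66861: 66861 = 3^2 × 17 × 19 × 23.
φ(3^2) = 3^2 − 3^1 = 9 − 3 = 6.
φ(17) = 17 − 1 = 16.
φ(19) = 19 − 1 = 18.
φ(23) = 23 − 1 = 22.
Multiply: 6 · 16 · 18 · 22 = 38016.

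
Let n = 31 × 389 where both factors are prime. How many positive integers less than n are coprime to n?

11640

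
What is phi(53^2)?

φ(53^2) = 53^1·(53−1) = 53·52 = 2756.

2756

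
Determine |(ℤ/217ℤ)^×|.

180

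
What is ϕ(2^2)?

2

φ(2^2) = 2^2 − 2^1 = 4 − 2 = 2.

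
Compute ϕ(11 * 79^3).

φ(5423429) = 5423429 · (1 − 1/11) · (1 − 1/79)
       = 5423429 · 780/869 = 4867980.

4867980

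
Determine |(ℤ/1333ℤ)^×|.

1333 = 31 * 43.
φ(31) = 31 − 1 = 30.
φ(43) = 43 − 1 = 42.
φ(1333) = 30 × 42 = 1260.

1260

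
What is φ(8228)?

First factor: 8228 = 2^2 × 11^2 × 17.
φ(2^2) = 2^1·(2−1) = 2·1 = 2.
φ(11^2) = 11^1·(11−1) = 11·10 = 110.
φ(17) = 17 − 1 = 16.
Multiply: 2 · 110 · 16 = 3520.

3520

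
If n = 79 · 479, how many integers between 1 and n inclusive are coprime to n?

φ(79) = 79 − 1 = 78.
φ(479) = 479 − 1 = 478.
Since φ is multiplicative, φ(37841) = 78 · 478 = 37284.

37284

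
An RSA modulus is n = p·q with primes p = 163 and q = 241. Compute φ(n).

38880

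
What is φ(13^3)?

2028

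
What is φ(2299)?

1980

Prime factorization: 2299 = 11^2 * 19.
φ(2299) = 2299 · (1 − 1/11) · (1 − 1/19)
       = 2299 · 180/209 = 1980.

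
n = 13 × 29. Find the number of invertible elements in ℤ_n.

336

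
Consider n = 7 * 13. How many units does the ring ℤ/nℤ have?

72

φ(91) = 91 · (1 − 1/7) · (1 − 1/13)
       = 91 · 72/91 = 72.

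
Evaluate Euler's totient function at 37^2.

1332

φ(1369) = 1369 · (1 − 1/37)
       = 1369 · 36/37 = 1332.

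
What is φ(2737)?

2737 = 7 · 17 · 23.
φ(2737) = 2737 · (1 − 1/7) · (1 − 1/17) · (1 − 1/23)
       = 2737 · 2112/2737 = 2112.

2112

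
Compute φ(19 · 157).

φ(19) = 19 − 1 = 18.
φ(157) = 157 − 1 = 156.
φ(2983) = 18 × 156 = 2808.

2808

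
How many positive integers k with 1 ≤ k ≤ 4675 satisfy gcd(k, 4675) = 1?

3200

Factor 4675: 4675 = 5**2 * 11 * 17.
φ(4675) = 4675 · (1 − 1/5) · (1 − 1/11) · (1 − 1/17)
       = 4675 · 640/935 = 3200.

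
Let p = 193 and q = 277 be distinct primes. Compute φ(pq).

φ(193) = 193 − 1 = 192.
φ(277) = 277 − 1 = 276.
Multiply: 192 · 276 = 52992.

52992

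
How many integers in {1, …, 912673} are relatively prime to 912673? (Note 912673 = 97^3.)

903264

φ(912673) = 912673 · (1 − 1/97)
       = 912673 · 96/97 = 903264.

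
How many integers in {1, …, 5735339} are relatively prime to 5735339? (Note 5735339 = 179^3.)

φ(5735339) = 5735339 · (1 − 1/179)
       = 5735339 · 178/179 = 5703298.

5703298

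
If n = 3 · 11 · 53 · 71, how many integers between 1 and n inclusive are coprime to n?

72800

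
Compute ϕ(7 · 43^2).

10836

φ(7) = 7 − 1 = 6.
φ(43^2) = 43^1·(43−1) = 43·42 = 1806.
Since φ is multiplicative, φ(12943) = 6 · 1806 = 10836.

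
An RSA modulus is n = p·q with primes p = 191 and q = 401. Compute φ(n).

76000

φ(pq) = (p−1)(q−1) = 190 · 400 = 76000.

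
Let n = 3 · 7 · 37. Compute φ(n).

φ(3) = 3 − 1 = 2.
φ(7) = 7 − 1 = 6.
φ(37) = 37 − 1 = 36.
φ(777) = 2 × 6 × 36 = 432.

432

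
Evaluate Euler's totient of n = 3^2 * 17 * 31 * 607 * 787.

φ(3^2) = 3^1·(3−1) = 3·2 = 6.
φ(17) = 17 − 1 = 16.
φ(31) = 31 − 1 = 30.
φ(607) = 607 − 1 = 606.
φ(787) = 787 − 1 = 786.
φ(2265773787) = 6 × 16 × 30 × 606 × 786 = 1371790080.

1371790080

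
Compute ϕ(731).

672

First factor: 731 = 17 · 43.
φ(17) = 17 − 1 = 16.
φ(43) = 43 − 1 = 42.
Multiply: 16 · 42 = 672.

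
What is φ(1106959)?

Prime factorization: 1106959 = 7**2 × 19 × 29 × 41.
φ(1106959) = 1106959 · (1 − 1/7) · (1 − 1/19) · (1 − 1/29) · (1 − 1/41)
       = 1106959 · 120960/158137 = 846720.

846720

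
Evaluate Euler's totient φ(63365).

44352

Prime factorization: 63365 = 5 × 19 × 23 × 29.
φ(5) = 5 − 1 = 4.
φ(19) = 19 − 1 = 18.
φ(23) = 23 − 1 = 22.
φ(29) = 29 − 1 = 28.
φ(63365) = 4 × 18 × 22 × 28 = 44352.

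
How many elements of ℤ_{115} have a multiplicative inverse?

Factor 115: 115 = 5 * 23.
φ(5) = 5 − 1 = 4.
φ(23) = 23 − 1 = 22.
φ(115) = 4 × 22 = 88.

88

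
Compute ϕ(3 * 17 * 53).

1664

φ(3) = 3 − 1 = 2.
φ(17) = 17 − 1 = 16.
φ(53) = 53 − 1 = 52.
Since φ is multiplicative, φ(2703) = 2 · 16 · 52 = 1664.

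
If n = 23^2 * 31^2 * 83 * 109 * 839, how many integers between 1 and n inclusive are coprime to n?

3492328530240

φ(3858740833777) = 3858740833777 · (1 − 1/23) · (1 − 1/31) · (1 − 1/83) · (1 − 1/109) · (1 − 1/839)
       = 3858740833777 · 4898076480/5411978729 = 3492328530240.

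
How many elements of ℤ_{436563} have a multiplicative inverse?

436563 = 3^3 × 19 × 23 × 37.
φ(436563) = 436563 · (1 − 1/3) · (1 − 1/19) · (1 − 1/23) · (1 − 1/37)
       = 436563 · 28512/48507 = 256608.

256608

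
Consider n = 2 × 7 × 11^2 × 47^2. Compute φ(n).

φ(3742046) = 3742046 · (1 − 1/2) · (1 − 1/7) · (1 − 1/11) · (1 − 1/47)
       = 3742046 · 2760/7238 = 1426920.

1426920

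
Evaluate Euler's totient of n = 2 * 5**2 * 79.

φ(3950) = 3950 · (1 − 1/2) · (1 − 1/5) · (1 − 1/79)
       = 3950 · 312/790 = 1560.

1560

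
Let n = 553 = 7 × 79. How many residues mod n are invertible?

468

φ(553) = 553 · (1 − 1/7) · (1 − 1/79)
       = 553 · 468/553 = 468.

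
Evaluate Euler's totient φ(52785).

Factor 52785: 52785 = 3^3 · 5 · 17 · 23.
φ(52785) = 52785 · (1 − 1/3) · (1 − 1/5) · (1 − 1/17) · (1 − 1/23)
       = 52785 · 2816/5865 = 25344.

25344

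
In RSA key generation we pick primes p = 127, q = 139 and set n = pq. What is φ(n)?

φ(n) = (p − 1)(q − 1) = (127−1)(139−1) = 126·138 = 17388.

17388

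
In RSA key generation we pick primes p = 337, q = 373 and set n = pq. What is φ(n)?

φ(n) = (p − 1)(q − 1) = (337−1)(373−1) = 336·372 = 124992.

124992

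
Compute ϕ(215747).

169344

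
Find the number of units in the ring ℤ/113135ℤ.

Prime factorization: 113135 = 5 × 11^3 × 17.
φ(5) = 5 − 1 = 4.
φ(11^3) = 11^2·(11−1) = 121·10 = 1210.
φ(17) = 17 − 1 = 16.
φ(113135) = 4 × 1210 × 16 = 77440.

77440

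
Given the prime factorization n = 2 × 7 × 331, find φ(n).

1980

φ(2) = 2 − 1 = 1.
φ(7) = 7 − 1 = 6.
φ(331) = 331 − 1 = 330.
φ(4634) = 1 × 6 × 330 = 1980.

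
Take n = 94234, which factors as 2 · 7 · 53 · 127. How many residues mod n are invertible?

φ(2) = 2 − 1 = 1.
φ(7) = 7 − 1 = 6.
φ(53) = 53 − 1 = 52.
φ(127) = 127 − 1 = 126.
Since φ is multiplicative, φ(94234) = 1 · 6 · 52 · 126 = 39312.

39312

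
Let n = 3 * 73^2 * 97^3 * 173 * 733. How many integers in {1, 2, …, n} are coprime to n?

1195472476495872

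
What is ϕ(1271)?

Prime factorization: 1271 = 31 · 41.
φ(1271) = 1271 · (1 − 1/31) · (1 − 1/41)
       = 1271 · 1200/1271 = 1200.

1200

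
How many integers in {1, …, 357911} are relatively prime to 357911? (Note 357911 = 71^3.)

352870

φ(357911) = 357911 · (1 − 1/71)
       = 357911 · 70/71 = 352870.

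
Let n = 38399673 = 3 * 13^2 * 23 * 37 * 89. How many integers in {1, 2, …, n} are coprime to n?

φ(38399673) = 38399673 · (1 − 1/3) · (1 − 1/13) · (1 − 1/23) · (1 − 1/37) · (1 − 1/89)
       = 38399673 · 1672704/2953821 = 21745152.

21745152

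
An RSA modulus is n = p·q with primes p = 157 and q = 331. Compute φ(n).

51480

φ(157) = 157 − 1 = 156.
φ(331) = 331 − 1 = 330.
Since φ is multiplicative, φ(51967) = 156 · 330 = 51480.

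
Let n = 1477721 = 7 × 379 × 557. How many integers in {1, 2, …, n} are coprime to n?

φ(1477721) = 1477721 · (1 − 1/7) · (1 − 1/379) · (1 − 1/557)
       = 1477721 · 1261008/1477721 = 1261008.

1261008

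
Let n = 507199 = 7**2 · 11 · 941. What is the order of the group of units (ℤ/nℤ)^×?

φ(507199) = 507199 · (1 − 1/7) · (1 − 1/11) · (1 − 1/941)
       = 507199 · 56400/72457 = 394800.

394800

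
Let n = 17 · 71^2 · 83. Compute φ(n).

φ(7112851) = 7112851 · (1 − 1/17) · (1 − 1/71) · (1 − 1/83)
       = 7112851 · 91840/100181 = 6520640.

6520640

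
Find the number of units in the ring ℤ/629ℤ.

576

Factor 629: 629 = 17 × 37.
φ(17) = 17 − 1 = 16.
φ(37) = 37 − 1 = 36.
φ(629) = 16 × 36 = 576.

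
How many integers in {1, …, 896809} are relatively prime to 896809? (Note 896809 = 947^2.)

φ(947^2) = 947^1·(947−1) = 947·946 = 895862.

895862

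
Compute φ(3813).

3813 = 3 * 31 * 41.
φ(3) = 3 − 1 = 2.
φ(31) = 31 − 1 = 30.
φ(41) = 41 − 1 = 40.
Multiply: 2 · 30 · 40 = 2400.

2400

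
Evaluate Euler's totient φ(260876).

101640

Prime factorization: 260876 = 2^2 × 7^2 × 11^3.
φ(260876) = 260876 · (1 − 1/2) · (1 − 1/7) · (1 − 1/11)
       = 260876 · 60/154 = 101640.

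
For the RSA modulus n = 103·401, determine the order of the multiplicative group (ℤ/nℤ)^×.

φ(103) = 103 − 1 = 102.
φ(401) = 401 − 1 = 400.
Multiply: 102 · 400 = 40800.

40800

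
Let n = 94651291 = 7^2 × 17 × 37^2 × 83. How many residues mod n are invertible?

73398528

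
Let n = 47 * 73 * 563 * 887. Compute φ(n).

1649150784

φ(47) = 47 − 1 = 46.
φ(73) = 73 − 1 = 72.
φ(563) = 563 − 1 = 562.
φ(887) = 887 − 1 = 886.
Since φ is multiplicative, φ(1713376211) = 46 · 72 · 562 · 886 = 1649150784.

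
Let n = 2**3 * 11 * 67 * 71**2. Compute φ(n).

13120800

φ(29721736) = 29721736 · (1 − 1/2) · (1 − 1/11) · (1 − 1/67) · (1 − 1/71)
       = 29721736 · 46200/104654 = 13120800.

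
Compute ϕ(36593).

33264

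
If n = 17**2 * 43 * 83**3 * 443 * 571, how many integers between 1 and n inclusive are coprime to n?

φ(17^2) = 17^2 − 17^1 = 289 − 17 = 272.
φ(43) = 43 − 1 = 42.
φ(83^3) = 83^3 − 83^2 = 571787 − 6889 = 564898.
φ(443) = 443 − 1 = 442.
φ(571) = 571 − 1 = 570.
Since φ is multiplicative, φ(1797382090335697) = 272 · 42 · 564898 · 442 · 570 = 1625868273818880.

1625868273818880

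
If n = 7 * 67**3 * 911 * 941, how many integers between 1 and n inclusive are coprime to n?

φ(1804805677591) = 1804805677591 · (1 − 1/7) · (1 − 1/67) · (1 − 1/911) · (1 − 1/941)
       = 1804805677591 · 338738400/402050719 = 1520596677600.

1520596677600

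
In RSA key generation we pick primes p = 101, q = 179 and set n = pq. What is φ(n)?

17800

φ(n) = (p − 1)(q − 1) = (101−1)(179−1) = 100·178 = 17800.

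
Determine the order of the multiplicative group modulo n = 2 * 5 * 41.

φ(2) = 2 − 1 = 1.
φ(5) = 5 − 1 = 4.
φ(41) = 41 − 1 = 40.
φ(410) = 1 × 4 × 40 = 160.

160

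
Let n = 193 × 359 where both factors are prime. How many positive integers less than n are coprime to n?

68736

φ(n) = (p − 1)(q − 1) = (193−1)(359−1) = 192·358 = 68736.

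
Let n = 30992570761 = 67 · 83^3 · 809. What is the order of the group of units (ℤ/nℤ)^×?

φ(30992570761) = 30992570761 · (1 − 1/67) · (1 − 1/83) · (1 − 1/809)
       = 30992570761 · 4372896/4498849 = 30124880544.

30124880544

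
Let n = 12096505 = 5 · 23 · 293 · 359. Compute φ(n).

φ(12096505) = 12096505 · (1 − 1/5) · (1 − 1/23) · (1 − 1/293) · (1 − 1/359)
       = 12096505 · 9199168/12096505 = 9199168.

9199168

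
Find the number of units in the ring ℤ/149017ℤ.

Factor 149017: 149017 = 11 × 19 × 23 × 31.
φ(11) = 11 − 1 = 10.
φ(19) = 19 − 1 = 18.
φ(23) = 23 − 1 = 22.
φ(31) = 31 − 1 = 30.
Multiply: 10 · 18 · 22 · 30 = 118800.

118800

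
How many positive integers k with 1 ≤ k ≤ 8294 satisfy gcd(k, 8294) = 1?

3360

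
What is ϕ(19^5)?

2345778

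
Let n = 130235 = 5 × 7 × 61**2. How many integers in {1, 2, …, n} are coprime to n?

φ(130235) = 130235 · (1 − 1/5) · (1 − 1/7) · (1 − 1/61)
       = 130235 · 1440/2135 = 87840.

87840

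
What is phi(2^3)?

4

φ(8) = 8 · (1 − 1/2)
       = 8 · 1/2 = 4.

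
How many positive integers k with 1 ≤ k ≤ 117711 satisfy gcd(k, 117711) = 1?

117711 = 3^2 * 11 * 29 * 41.
φ(117711) = 117711 · (1 − 1/3) · (1 − 1/11) · (1 − 1/29) · (1 − 1/41)
       = 117711 · 22400/39237 = 67200.

67200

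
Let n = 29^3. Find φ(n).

23548

φ(24389) = 24389 · (1 − 1/29)
       = 24389 · 28/29 = 23548.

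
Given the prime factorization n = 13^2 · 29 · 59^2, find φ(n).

φ(17060381) = 17060381 · (1 − 1/13) · (1 − 1/29) · (1 − 1/59)
       = 17060381 · 19488/22243 = 14947296.

14947296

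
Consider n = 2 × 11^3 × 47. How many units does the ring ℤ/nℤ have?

φ(125114) = 125114 · (1 − 1/2) · (1 − 1/11) · (1 − 1/47)
       = 125114 · 460/1034 = 55660.

55660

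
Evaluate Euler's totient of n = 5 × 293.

φ(5) = 5 − 1 = 4.
φ(293) = 293 − 1 = 292.
Multiply: 4 · 292 = 1168.

1168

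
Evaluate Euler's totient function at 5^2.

φ(25) = 25 · (1 − 1/5)
       = 25 · 4/5 = 20.

20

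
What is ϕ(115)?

115 = 5 × 23.
φ(115) = 115 · (1 − 1/5) · (1 − 1/23)
       = 115 · 88/115 = 88.

88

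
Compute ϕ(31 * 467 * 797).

φ(11538169) = 11538169 · (1 − 1/31) · (1 − 1/467) · (1 − 1/797)
       = 11538169 · 11128080/11538169 = 11128080.

11128080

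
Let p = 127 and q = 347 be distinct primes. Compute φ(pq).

φ(pq) = (p−1)(q−1) = 126 · 346 = 43596.

43596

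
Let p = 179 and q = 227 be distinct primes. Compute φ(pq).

φ(40633) = 40633 · (1 − 1/179) · (1 − 1/227)
       = 40633 · 40228/40633 = 40228.

40228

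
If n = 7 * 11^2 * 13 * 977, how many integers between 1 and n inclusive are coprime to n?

7729920

φ(7) = 7 − 1 = 6.
φ(11^2) = 11^2 − 11^1 = 121 − 11 = 110.
φ(13) = 13 − 1 = 12.
φ(977) = 977 − 1 = 976.
Multiply: 6 · 110 · 12 · 976 = 7729920.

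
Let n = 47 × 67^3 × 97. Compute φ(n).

φ(1371178517) = 1371178517 · (1 − 1/47) · (1 − 1/67) · (1 − 1/97)
       = 1371178517 · 291456/305453 = 1308345984.

1308345984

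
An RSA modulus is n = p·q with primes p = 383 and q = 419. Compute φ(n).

φ(383) = 383 − 1 = 382.
φ(419) = 419 − 1 = 418.
Since φ is multiplicative, φ(160477) = 382 · 418 = 159676.

159676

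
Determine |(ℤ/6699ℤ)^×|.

3360

First factor: 6699 = 3 * 7 * 11 * 29.
φ(6699) = 6699 · (1 − 1/3) · (1 − 1/7) · (1 − 1/11) · (1 − 1/29)
       = 6699 · 3360/6699 = 3360.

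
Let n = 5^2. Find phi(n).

20

φ(25) = 25 · (1 − 1/5)
       = 25 · 4/5 = 20.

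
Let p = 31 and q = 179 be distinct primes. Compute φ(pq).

φ(5549) = 5549 · (1 − 1/31) · (1 − 1/179)
       = 5549 · 5340/5549 = 5340.

5340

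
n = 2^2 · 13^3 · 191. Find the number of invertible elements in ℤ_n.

φ(2^2) = 2^2 − 2^1 = 4 − 2 = 2.
φ(13^3) = 13^2·(13−1) = 169·12 = 2028.
φ(191) = 191 − 1 = 190.
Multiply: 2 · 2028 · 190 = 770640.

770640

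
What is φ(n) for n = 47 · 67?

φ(47) = 47 − 1 = 46.
φ(67) = 67 − 1 = 66.
φ(3149) = 46 × 66 = 3036.

3036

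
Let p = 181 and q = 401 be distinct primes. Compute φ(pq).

φ(n) = (p − 1)(q − 1) = (181−1)(401−1) = 180·400 = 72000.

72000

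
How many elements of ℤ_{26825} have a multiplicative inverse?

20160

Factor 26825: 26825 = 5^2 · 29 · 37.
φ(26825) = 26825 · (1 − 1/5) · (1 − 1/29) · (1 − 1/37)
       = 26825 · 4032/5365 = 20160.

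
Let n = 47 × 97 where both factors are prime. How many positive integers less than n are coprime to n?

4416

For distinct primes, φ(pq) = (p−1)(q−1) = 46 × 96 = 4416.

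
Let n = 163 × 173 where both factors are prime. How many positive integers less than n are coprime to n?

φ(163) = 163 − 1 = 162.
φ(173) = 173 − 1 = 172.
Since φ is multiplicative, φ(28199) = 162 · 172 = 27864.

27864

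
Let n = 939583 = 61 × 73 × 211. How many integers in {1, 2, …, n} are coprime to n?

907200

φ(939583) = 939583 · (1 − 1/61) · (1 − 1/73) · (1 − 1/211)
       = 939583 · 907200/939583 = 907200.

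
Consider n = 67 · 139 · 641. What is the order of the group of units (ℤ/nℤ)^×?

φ(5969633) = 5969633 · (1 − 1/67) · (1 − 1/139) · (1 − 1/641)
       = 5969633 · 5829120/5969633 = 5829120.

5829120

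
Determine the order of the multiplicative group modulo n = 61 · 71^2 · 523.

155660400

φ(61) = 61 − 1 = 60.
φ(71^2) = 71^2 − 71^1 = 5041 − 71 = 4970.
φ(523) = 523 − 1 = 522.
Multiply: 60 · 4970 · 522 = 155660400.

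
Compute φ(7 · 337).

φ(7) = 7 − 1 = 6.
φ(337) = 337 − 1 = 336.
Multiply: 6 · 336 = 2016.

2016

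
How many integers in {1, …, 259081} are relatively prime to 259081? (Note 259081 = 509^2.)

φ(259081) = 259081 · (1 − 1/509)
       = 259081 · 508/509 = 258572.

258572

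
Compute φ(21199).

21199 = 17 × 29 × 43.
φ(21199) = 21199 · (1 − 1/17) · (1 − 1/29) · (1 − 1/43)
       = 21199 · 18816/21199 = 18816.

18816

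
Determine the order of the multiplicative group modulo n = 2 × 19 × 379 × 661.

φ(2) = 2 − 1 = 1.
φ(19) = 19 − 1 = 18.
φ(379) = 379 − 1 = 378.
φ(661) = 661 − 1 = 660.
φ(9519722) = 1 × 18 × 378 × 660 = 4490640.

4490640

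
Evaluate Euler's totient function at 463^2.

φ(463^2) = 463^1·(463−1) = 463·462 = 213906.

213906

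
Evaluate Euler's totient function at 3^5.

162

φ(3^5) = 3^5 − 3^4 = 243 − 81 = 162.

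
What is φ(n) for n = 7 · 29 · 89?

φ(18067) = 18067 · (1 − 1/7) · (1 − 1/29) · (1 − 1/89)
       = 18067 · 14784/18067 = 14784.

14784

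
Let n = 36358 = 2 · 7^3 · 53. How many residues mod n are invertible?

15288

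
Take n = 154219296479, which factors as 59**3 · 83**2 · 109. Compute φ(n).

148404721104

φ(154219296479) = 154219296479 · (1 − 1/59) · (1 − 1/83) · (1 − 1/109)
       = 154219296479 · 513648/533773 = 148404721104.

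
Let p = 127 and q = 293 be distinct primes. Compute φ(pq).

36792

φ(n) = (p − 1)(q − 1) = (127−1)(293−1) = 126·292 = 36792.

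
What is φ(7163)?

7163 = 13 * 19 * 29.
φ(7163) = 7163 · (1 − 1/13) · (1 − 1/19) · (1 − 1/29)
       = 7163 · 6048/7163 = 6048.

6048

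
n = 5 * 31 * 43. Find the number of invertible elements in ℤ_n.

φ(6665) = 6665 · (1 − 1/5) · (1 − 1/31) · (1 − 1/43)
       = 6665 · 5040/6665 = 5040.

5040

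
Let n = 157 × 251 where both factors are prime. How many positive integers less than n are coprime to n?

39000

For distinct primes, φ(pq) = (p−1)(q−1) = 156 × 250 = 39000.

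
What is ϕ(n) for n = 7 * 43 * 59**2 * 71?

φ(74392451) = 74392451 · (1 − 1/7) · (1 − 1/43) · (1 − 1/59) · (1 − 1/71)
       = 74392451 · 1023120/1260889 = 60364080.

60364080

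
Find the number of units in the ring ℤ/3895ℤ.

2880

Prime factorization: 3895 = 5 * 19 * 41.
φ(5) = 5 − 1 = 4.
φ(19) = 19 − 1 = 18.
φ(41) = 41 − 1 = 40.
φ(3895) = 4 × 18 × 40 = 2880.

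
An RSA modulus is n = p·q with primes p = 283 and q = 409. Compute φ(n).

115056

φ(283) = 283 − 1 = 282.
φ(409) = 409 − 1 = 408.
Multiply: 282 · 408 = 115056.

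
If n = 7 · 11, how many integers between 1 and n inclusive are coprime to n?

60

φ(77) = 77 · (1 − 1/7) · (1 − 1/11)
       = 77 · 60/77 = 60.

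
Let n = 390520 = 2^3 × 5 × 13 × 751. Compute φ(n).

φ(2^3) = 2^2·(2−1) = 4·1 = 4.
φ(5) = 5 − 1 = 4.
φ(13) = 13 − 1 = 12.
φ(751) = 751 − 1 = 750.
Since φ is multiplicative, φ(390520) = 4 · 4 · 12 · 750 = 144000.

144000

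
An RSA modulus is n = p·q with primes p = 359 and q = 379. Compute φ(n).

φ(n) = (p − 1)(q − 1) = (359−1)(379−1) = 358·378 = 135324.

135324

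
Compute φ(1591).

1512

Prime factorization: 1591 = 37 · 43.
φ(1591) = 1591 · (1 − 1/37) · (1 − 1/43)
       = 1591 · 1512/1591 = 1512.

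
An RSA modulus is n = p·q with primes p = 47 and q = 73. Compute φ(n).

φ(47) = 47 − 1 = 46.
φ(73) = 73 − 1 = 72.
φ(3431) = 46 × 72 = 3312.

3312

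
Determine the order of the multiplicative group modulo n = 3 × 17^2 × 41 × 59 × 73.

φ(153100929) = 153100929 · (1 − 1/3) · (1 − 1/17) · (1 − 1/41) · (1 − 1/59) · (1 − 1/73)
       = 153100929 · 5345280/9005937 = 90869760.

90869760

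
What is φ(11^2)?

110

φ(121) = 121 · (1 − 1/11)
       = 121 · 10/11 = 110.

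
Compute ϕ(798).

798 = 2 · 3 · 7 · 19.
φ(2) = 2 − 1 = 1.
φ(3) = 3 − 1 = 2.
φ(7) = 7 − 1 = 6.
φ(19) = 19 − 1 = 18.
Since φ is multiplicative, φ(798) = 1 · 2 · 6 · 18 = 216.

216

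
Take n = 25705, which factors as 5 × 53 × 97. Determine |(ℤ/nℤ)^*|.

19968

φ(5) = 5 − 1 = 4.
φ(53) = 53 − 1 = 52.
φ(97) = 97 − 1 = 96.
φ(25705) = 4 × 52 × 96 = 19968.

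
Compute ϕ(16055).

16055 = 5 · 13**2 · 19.
φ(5) = 5 − 1 = 4.
φ(13^2) = 13^1·(13−1) = 13·12 = 156.
φ(19) = 19 − 1 = 18.
Since φ is multiplicative, φ(16055) = 4 · 156 · 18 = 11232.

11232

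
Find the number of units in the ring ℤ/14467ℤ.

12672

First factor: 14467 = 17 · 23 · 37.
φ(17) = 17 − 1 = 16.
φ(23) = 23 − 1 = 22.
φ(37) = 37 − 1 = 36.
φ(14467) = 16 × 22 × 36 = 12672.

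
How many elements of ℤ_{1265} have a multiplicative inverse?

Factor 1265: 1265 = 5 · 11 · 23.
φ(5) = 5 − 1 = 4.
φ(11) = 11 − 1 = 10.
φ(23) = 23 − 1 = 22.
Multiply: 4 · 10 · 22 = 880.

880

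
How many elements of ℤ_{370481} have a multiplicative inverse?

Prime factorization: 370481 = 17 * 19 * 31 * 37.
φ(17) = 17 − 1 = 16.
φ(19) = 19 − 1 = 18.
φ(31) = 31 − 1 = 30.
φ(37) = 37 − 1 = 36.
φ(370481) = 16 × 18 × 30 × 36 = 311040.

311040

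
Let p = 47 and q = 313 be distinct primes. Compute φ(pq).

φ(pq) = (p−1)(q−1) = 46 · 312 = 14352.

14352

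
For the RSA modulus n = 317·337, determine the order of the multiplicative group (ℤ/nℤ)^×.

φ(pq) = (p−1)(q−1) = 316 · 336 = 106176.

106176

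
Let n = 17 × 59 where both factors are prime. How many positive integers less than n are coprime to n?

For distinct primes, φ(pq) = (p−1)(q−1) = 16 × 58 = 928.

928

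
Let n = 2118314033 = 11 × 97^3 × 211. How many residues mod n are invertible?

φ(11) = 11 − 1 = 10.
φ(97^3) = 97^3 − 97^2 = 912673 − 9409 = 903264.
φ(211) = 211 − 1 = 210.
Multiply: 10 · 903264 · 210 = 1896854400.

1896854400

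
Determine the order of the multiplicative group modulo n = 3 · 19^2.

684

φ(3) = 3 − 1 = 2.
φ(19^2) = 19^1·(19−1) = 19·18 = 342.
Since φ is multiplicative, φ(1083) = 2 · 342 = 684.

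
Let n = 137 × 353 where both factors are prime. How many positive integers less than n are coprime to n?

φ(48361) = 48361 · (1 − 1/137) · (1 − 1/353)
       = 48361 · 47872/48361 = 47872.

47872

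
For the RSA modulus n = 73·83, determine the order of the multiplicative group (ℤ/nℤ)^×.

5904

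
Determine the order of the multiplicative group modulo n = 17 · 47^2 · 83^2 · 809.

190229986816

φ(17) = 17 − 1 = 16.
φ(47^2) = 47^2 − 47^1 = 2209 − 47 = 2162.
φ(83^2) = 83^2 − 83^1 = 6889 − 83 = 6806.
φ(809) = 809 − 1 = 808.
Multiply: 16 · 2162 · 6806 · 808 = 190229986816.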